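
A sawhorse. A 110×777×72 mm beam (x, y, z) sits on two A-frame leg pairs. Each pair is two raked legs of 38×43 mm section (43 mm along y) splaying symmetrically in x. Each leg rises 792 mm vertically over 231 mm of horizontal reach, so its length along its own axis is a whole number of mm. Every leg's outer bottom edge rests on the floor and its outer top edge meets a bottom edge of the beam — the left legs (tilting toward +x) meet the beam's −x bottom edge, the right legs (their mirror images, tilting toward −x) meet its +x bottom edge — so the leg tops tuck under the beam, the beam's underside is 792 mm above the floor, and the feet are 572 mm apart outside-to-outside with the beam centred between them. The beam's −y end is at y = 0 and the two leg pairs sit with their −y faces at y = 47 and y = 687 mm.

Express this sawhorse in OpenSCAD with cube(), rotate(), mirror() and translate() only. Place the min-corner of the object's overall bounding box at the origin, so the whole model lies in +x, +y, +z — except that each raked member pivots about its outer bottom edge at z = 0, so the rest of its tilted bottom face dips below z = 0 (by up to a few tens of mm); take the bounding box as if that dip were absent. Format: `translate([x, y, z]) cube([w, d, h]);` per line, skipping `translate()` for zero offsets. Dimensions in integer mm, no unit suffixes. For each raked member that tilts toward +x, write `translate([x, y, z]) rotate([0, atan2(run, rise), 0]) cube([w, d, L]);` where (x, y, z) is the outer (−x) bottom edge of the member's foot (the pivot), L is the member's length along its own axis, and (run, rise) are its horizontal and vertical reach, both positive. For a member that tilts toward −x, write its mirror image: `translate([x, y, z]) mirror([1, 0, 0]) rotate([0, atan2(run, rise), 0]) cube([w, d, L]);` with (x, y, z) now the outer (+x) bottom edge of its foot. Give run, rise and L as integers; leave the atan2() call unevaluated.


translate([231, 0, 792]) cube([110, 777, 72]);
translate([0, 47, 0]) rotate([0, atan2(231, 792), 0]) cube([38, 43, 825]);
translate([572, 47, 0]) mirror([1, 0, 0]) rotate([0, atan2(231, 792), 0]) cube([38, 43, 825]);
translate([0, 687, 0]) rotate([0, atan2(231, 792), 0]) cube([38, 43, 825]);
translate([572, 687, 0]) mirror([1, 0, 0]) rotate([0, atan2(231, 792), 0]) cube([38, 43, 825]);


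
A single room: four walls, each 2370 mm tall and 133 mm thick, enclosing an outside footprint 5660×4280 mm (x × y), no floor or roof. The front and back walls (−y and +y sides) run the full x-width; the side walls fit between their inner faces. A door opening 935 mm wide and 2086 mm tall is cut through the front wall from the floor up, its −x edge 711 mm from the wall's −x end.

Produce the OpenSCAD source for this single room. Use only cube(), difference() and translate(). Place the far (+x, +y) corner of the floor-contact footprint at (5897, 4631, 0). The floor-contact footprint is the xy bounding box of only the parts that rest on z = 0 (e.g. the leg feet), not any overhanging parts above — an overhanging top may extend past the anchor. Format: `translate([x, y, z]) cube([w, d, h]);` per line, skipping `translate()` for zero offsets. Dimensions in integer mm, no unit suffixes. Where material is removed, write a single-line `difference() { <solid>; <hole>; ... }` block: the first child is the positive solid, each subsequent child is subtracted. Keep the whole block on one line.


difference() { translate([237, 351, 0]) cube([5660, 133, 2370]); translate([948, 351, 0]) cube([935, 133, 2086]); }
translate([237, 4498, 0]) cube([5660, 133, 2370]);
translate([237, 484, 0]) cube([133, 4014, 2370]);
translate([5764, 484, 0]) cube([133, 4014, 2370]);


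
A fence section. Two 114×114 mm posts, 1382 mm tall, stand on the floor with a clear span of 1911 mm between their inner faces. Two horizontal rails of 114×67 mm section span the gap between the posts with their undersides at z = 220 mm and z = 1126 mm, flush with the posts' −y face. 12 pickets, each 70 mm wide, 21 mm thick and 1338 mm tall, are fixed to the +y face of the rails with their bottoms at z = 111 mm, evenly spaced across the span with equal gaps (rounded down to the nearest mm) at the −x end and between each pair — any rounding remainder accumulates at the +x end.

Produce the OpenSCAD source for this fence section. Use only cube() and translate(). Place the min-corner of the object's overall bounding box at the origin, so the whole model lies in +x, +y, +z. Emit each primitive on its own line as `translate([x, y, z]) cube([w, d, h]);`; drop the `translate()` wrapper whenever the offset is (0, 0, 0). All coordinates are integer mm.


cube([114, 114, 1382]);
translate([2025, 0, 0]) cube([114, 114, 1382]);
translate([114, 0, 220]) cube([1911, 114, 67]);
translate([114, 0, 1126]) cube([1911, 114, 67]);
translate([196, 114, 111]) cube([70, 21, 1338]);
translate([348, 114, 111]) cube([70, 21, 1338]);
translate([500, 114, 111]) cube([70, 21, 1338]);
translate([652, 114, 111]) cube([70, 21, 1338]);
translate([804, 114, 111]) cube([70, 21, 1338]);
translate([956, 114, 111]) cube([70, 21, 1338]);
translate([1108, 114, 111]) cube([70, 21, 1338]);
translate([1260, 114, 111]) cube([70, 21, 1338]);
translate([1412, 114, 111]) cube([70, 21, 1338]);
translate([1564, 114, 111]) cube([70, 21, 1338]);
translate([1716, 114, 111]) cube([70, 21, 1338]);
translate([1868, 114, 111]) cube([70, 21, 1338]);


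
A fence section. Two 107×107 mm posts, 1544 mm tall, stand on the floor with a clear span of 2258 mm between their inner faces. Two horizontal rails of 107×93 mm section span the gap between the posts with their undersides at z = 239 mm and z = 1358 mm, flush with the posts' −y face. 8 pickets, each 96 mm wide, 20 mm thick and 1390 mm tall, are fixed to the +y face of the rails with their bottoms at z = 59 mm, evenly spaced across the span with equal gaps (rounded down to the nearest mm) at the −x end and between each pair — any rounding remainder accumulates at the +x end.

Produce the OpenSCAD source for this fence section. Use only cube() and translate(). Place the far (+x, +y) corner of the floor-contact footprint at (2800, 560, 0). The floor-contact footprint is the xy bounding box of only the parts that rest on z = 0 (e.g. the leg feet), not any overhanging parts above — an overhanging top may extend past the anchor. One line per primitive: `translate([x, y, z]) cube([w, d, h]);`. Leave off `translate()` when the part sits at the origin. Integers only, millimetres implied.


translate([328, 453, 0]) cube([107, 107, 1544]);
translate([2693, 453, 0]) cube([107, 107, 1544]);
translate([435, 453, 239]) cube([2258, 107, 93]);
translate([435, 453, 1358]) cube([2258, 107, 93]);
translate([600, 560, 59]) cube([96, 20, 1390]);
translate([861, 560, 59]) cube([96, 20, 1390]);
translate([1122, 560, 59]) cube([96, 20, 1390]);
translate([1383, 560, 59]) cube([96, 20, 1390]);
translate([1644, 560, 59]) cube([96, 20, 1390]);
translate([1905, 560, 59]) cube([96, 20, 1390]);
translate([2166, 560, 59]) cube([96, 20, 1390]);
translate([2427, 560, 59]) cube([96, 20, 1390]);


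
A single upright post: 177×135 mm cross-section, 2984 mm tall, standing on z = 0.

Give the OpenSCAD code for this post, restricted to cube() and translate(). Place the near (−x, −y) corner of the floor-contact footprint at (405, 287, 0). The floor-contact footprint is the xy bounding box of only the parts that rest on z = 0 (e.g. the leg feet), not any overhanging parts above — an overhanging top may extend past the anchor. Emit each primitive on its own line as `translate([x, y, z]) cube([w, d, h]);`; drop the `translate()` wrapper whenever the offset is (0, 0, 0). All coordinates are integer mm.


translate([405, 287, 0]) cube([177, 135, 2984]);


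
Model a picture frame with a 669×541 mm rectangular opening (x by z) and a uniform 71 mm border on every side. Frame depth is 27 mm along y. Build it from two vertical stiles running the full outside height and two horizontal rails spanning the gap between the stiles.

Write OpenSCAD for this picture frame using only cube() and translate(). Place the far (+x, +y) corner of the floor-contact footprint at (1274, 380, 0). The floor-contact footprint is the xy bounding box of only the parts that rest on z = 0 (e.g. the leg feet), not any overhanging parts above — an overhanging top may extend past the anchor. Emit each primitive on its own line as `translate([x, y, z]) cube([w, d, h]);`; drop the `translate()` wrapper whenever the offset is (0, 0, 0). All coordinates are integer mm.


translate([463, 353, 0]) cube([71, 27, 683]);
translate([1203, 353, 0]) cube([71, 27, 683]);
translate([534, 353, 0]) cube([669, 27, 71]);
translate([534, 353, 612]) cube([669, 27, 71]);


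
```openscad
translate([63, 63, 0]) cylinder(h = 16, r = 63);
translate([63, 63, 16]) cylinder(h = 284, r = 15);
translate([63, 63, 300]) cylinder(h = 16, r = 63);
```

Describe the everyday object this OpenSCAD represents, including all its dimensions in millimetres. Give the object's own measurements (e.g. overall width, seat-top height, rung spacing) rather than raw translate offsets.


A spool: two coaxial disc flanges of radius 63 mm and thickness 16 mm, joined by a core cylinder of radius 15 mm and height 284 mm. The lower flange rests on z = 0 and the three cylinders share a vertical axis.


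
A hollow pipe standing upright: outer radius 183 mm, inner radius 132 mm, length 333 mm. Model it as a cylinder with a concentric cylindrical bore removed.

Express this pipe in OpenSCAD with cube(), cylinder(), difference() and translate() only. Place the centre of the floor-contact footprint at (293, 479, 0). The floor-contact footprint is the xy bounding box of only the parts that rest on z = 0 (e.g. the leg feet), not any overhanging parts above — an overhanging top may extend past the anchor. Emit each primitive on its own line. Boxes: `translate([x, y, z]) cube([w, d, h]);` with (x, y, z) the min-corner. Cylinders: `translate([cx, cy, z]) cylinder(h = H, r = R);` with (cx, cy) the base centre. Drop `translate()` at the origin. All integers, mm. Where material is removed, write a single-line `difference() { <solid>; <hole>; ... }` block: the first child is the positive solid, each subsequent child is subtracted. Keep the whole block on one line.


difference() { translate([293, 479, 0]) cylinder(h = 333, r = 183); translate([293, 479, 0]) cylinder(h = 333, r = 132); }


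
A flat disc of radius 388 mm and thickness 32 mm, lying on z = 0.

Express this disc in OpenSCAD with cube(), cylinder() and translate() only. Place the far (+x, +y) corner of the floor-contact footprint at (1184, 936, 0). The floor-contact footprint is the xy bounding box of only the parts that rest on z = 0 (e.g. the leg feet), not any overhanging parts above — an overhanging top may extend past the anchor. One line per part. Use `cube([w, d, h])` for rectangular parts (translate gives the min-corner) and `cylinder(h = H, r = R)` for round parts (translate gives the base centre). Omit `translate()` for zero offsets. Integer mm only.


translate([796, 548, 0]) cylinder(h = 32, r = 388);


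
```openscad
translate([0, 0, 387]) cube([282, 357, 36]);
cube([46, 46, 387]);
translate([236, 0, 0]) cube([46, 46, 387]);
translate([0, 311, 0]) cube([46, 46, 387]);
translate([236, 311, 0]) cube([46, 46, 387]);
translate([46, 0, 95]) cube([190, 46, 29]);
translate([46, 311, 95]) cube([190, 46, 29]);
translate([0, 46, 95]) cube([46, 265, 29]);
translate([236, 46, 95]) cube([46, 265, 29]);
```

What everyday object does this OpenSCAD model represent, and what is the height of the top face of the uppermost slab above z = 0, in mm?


A stool. The seat height is 423 mm.

A 282×357×36 slab at z = 387 on four corner posts — a stool. The seat top is 387 + 36 = 423 mm.


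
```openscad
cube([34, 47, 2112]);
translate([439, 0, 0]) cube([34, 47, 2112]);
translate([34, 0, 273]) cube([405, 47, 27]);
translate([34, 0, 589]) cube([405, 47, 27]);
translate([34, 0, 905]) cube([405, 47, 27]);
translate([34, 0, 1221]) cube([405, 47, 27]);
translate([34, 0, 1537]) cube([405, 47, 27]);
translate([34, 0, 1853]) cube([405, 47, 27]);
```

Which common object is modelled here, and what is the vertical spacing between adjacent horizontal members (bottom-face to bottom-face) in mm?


A ladder. The rung spacing is 316 mm.

Two tall 34×47 posts with 6 short bars between them — a ladder. Adjacent rungs sit at z = 273 and z = 589, so the spacing is 589 − 273 = 316 mm.


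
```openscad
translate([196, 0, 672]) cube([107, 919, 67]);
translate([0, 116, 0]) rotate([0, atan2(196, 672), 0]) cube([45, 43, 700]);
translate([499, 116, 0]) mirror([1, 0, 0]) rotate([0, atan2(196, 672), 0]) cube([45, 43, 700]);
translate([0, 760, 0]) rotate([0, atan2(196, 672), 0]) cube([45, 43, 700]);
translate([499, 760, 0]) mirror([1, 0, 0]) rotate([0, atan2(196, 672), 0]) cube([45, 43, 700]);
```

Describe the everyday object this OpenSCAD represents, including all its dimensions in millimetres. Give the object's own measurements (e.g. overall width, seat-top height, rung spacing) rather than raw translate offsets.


A sawhorse. A 107×919×67 mm beam (x, y, z) sits on two A-frame leg pairs. Each pair is two raked legs of 45×43 mm section (43 mm along y) splaying symmetrically in x. Each leg rises 672 mm vertically over 196 mm of horizontal reach and is 700 mm long along its own axis. Every leg's outer bottom edge rests on the floor and its outer top edge meets a bottom edge of the beam — the left legs (tilting toward +x) meet the beam's −x bottom edge, the right legs (their mirror images, tilting toward −x) meet its +x bottom edge — so the leg tops tuck under the beam, the beam's underside is 672 mm above the floor, and the feet are 499 mm apart outside-to-outside with the beam centred between them. The two leg pairs are set in 116 mm from either end of the beam.


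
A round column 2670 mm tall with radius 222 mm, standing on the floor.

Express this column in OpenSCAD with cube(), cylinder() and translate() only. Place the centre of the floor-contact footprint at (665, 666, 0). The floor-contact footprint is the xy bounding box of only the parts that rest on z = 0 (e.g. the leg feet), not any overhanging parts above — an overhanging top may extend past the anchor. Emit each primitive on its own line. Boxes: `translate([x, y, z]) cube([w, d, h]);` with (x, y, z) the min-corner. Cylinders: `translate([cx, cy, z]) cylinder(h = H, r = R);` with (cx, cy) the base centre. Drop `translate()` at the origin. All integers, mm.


translate([665, 666, 0]) cylinder(h = 2670, r = 222);


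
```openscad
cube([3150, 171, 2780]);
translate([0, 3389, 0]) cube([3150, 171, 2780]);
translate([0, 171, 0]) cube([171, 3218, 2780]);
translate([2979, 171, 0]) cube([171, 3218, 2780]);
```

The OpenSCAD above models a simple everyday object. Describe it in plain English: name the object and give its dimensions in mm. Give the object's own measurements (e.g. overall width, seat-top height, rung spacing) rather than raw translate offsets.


The wall frame of a small rectangular building: four walls, each 2780 mm tall and 171 mm thick, enclosing a footprint 3150 mm (x) by 3560 mm (y) outside-to-outside, with no floor or roof. The front and back walls (the −y and +y sides) span the full width; the two side walls fit between them.


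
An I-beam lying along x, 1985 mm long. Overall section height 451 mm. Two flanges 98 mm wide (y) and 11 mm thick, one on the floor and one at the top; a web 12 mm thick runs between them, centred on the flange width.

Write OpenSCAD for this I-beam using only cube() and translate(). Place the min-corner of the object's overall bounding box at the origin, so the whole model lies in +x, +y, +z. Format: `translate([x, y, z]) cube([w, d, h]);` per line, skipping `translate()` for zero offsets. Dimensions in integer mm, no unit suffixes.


cube([1985, 98, 11]);
translate([0, 43, 11]) cube([1985, 12, 429]);
translate([0, 0, 440]) cube([1985, 98, 11]);


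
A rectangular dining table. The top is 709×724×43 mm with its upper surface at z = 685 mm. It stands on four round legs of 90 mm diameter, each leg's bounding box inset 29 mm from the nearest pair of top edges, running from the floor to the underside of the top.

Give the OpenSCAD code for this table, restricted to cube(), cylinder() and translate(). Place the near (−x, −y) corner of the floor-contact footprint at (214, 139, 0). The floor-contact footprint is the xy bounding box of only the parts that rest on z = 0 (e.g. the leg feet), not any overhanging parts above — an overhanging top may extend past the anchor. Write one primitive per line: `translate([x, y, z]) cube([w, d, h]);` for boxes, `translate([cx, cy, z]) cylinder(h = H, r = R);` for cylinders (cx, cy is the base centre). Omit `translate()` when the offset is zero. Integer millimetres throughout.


translate([185, 110, 642]) cube([709, 724, 43]);
translate([259, 184, 0]) cylinder(h = 642, r = 45);
translate([820, 184, 0]) cylinder(h = 642, r = 45);
translate([259, 760, 0]) cylinder(h = 642, r = 45);
translate([820, 760, 0]) cylinder(h = 642, r = 45);


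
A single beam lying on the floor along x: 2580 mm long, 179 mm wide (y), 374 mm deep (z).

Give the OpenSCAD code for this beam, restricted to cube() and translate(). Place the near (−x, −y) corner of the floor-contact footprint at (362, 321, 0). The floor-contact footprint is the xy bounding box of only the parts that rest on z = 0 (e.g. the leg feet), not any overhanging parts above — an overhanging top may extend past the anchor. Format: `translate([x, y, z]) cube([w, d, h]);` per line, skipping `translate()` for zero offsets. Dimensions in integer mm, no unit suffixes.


translate([362, 321, 0]) cube([2580, 179, 374]);


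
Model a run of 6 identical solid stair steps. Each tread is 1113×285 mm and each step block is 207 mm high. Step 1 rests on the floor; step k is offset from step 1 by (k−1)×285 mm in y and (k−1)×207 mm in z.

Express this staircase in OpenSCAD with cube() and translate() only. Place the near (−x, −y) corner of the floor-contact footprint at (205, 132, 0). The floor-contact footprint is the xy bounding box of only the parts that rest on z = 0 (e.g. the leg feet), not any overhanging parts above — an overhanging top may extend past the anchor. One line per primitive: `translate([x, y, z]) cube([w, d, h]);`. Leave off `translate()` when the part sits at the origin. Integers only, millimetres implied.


translate([205, 132, 0]) cube([1113, 285, 207]);
translate([205, 417, 207]) cube([1113, 285, 207]);
translate([205, 702, 414]) cube([1113, 285, 207]);
translate([205, 987, 621]) cube([1113, 285, 207]);
translate([205, 1272, 828]) cube([1113, 285, 207]);
translate([205, 1557, 1035]) cube([1113, 285, 207]);


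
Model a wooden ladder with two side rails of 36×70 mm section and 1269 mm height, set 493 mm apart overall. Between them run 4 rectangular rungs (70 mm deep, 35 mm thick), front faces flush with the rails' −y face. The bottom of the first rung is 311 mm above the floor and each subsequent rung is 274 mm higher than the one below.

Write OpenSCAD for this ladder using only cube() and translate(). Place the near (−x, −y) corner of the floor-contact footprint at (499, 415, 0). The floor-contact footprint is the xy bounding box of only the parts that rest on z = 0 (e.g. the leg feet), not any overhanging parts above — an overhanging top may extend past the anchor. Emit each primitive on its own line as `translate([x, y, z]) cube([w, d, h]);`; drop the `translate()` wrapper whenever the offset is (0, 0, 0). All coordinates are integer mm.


translate([499, 415, 0]) cube([36, 70, 1269]);
translate([956, 415, 0]) cube([36, 70, 1269]);
translate([535, 415, 311]) cube([421, 70, 35]);
translate([535, 415, 585]) cube([421, 70, 35]);
translate([535, 415, 859]) cube([421, 70, 35]);
translate([535, 415, 1133]) cube([421, 70, 35]);


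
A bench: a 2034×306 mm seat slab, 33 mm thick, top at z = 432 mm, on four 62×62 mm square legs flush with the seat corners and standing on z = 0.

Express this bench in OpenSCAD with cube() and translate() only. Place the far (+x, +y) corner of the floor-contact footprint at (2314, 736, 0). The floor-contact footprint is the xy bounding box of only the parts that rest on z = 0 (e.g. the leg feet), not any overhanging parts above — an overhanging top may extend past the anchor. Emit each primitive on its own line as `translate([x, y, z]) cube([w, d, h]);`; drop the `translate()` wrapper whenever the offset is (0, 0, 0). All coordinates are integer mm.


translate([280, 430, 399]) cube([2034, 306, 33]);
translate([280, 430, 0]) cube([62, 62, 399]);
translate([280, 674, 0]) cube([62, 62, 399]);
translate([2252, 430, 0]) cube([62, 62, 399]);
translate([2252, 674, 0]) cube([62, 62, 399]);


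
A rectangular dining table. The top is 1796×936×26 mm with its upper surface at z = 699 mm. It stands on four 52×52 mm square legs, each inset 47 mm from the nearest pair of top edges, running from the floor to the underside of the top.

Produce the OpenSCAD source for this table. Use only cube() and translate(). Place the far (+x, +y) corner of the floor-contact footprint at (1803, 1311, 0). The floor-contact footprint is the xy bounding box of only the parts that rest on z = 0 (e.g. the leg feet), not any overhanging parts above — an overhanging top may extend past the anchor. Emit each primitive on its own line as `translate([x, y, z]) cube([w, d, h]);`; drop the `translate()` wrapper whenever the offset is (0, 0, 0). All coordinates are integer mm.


translate([54, 422, 673]) cube([1796, 936, 26]);
translate([101, 469, 0]) cube([52, 52, 673]);
translate([1751, 469, 0]) cube([52, 52, 673]);
translate([101, 1259, 0]) cube([52, 52, 673]);
translate([1751, 1259, 0]) cube([52, 52, 673]);


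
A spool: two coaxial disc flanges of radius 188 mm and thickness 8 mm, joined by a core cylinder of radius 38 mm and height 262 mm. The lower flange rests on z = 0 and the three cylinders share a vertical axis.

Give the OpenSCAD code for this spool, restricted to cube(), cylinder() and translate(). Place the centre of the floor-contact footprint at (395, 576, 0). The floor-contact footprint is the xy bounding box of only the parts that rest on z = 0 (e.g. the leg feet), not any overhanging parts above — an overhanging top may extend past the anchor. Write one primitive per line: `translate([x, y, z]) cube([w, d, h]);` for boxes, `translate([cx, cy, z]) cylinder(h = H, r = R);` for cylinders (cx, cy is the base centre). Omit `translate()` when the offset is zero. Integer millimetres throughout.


translate([395, 576, 0]) cylinder(h = 8, r = 188);
translate([395, 576, 8]) cylinder(h = 262, r = 38);
translate([395, 576, 270]) cylinder(h = 8, r = 188);


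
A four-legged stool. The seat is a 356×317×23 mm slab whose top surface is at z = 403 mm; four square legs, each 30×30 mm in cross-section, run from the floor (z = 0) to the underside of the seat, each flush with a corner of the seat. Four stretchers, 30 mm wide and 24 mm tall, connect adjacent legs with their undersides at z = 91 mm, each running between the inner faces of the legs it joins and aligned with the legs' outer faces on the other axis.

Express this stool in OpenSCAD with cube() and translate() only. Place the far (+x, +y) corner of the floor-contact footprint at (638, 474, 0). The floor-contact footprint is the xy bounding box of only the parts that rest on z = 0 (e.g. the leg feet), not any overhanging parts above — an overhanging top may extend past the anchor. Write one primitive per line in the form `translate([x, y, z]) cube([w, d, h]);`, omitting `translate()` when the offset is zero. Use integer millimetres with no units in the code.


translate([282, 157, 380]) cube([356, 317, 23]);
translate([282, 157, 0]) cube([30, 30, 380]);
translate([608, 157, 0]) cube([30, 30, 380]);
translate([282, 444, 0]) cube([30, 30, 380]);
translate([608, 444, 0]) cube([30, 30, 380]);
translate([312, 157, 91]) cube([296, 30, 24]);
translate([312, 444, 91]) cube([296, 30, 24]);
translate([282, 187, 91]) cube([30, 257, 24]);
translate([608, 187, 91]) cube([30, 257, 24]);


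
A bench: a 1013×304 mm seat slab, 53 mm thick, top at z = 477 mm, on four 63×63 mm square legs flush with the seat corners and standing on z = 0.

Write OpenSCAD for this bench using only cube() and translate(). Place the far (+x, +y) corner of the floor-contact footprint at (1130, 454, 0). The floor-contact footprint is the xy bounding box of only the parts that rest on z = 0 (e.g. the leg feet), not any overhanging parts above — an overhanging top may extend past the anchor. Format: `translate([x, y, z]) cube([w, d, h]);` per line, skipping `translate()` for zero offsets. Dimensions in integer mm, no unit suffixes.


translate([117, 150, 424]) cube([1013, 304, 53]);
translate([117, 150, 0]) cube([63, 63, 424]);
translate([117, 391, 0]) cube([63, 63, 424]);
translate([1067, 150, 0]) cube([63, 63, 424]);
translate([1067, 391, 0]) cube([63, 63, 424]);


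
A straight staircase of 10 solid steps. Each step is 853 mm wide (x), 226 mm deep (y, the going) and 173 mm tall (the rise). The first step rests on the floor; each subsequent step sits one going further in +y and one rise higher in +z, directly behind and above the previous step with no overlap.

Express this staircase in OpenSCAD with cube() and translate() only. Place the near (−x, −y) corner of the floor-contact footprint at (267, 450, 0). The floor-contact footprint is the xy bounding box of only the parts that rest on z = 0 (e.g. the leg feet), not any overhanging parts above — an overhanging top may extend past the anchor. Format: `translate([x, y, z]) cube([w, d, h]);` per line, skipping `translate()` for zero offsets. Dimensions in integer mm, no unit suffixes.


translate([267, 450, 0]) cube([853, 226, 173]);
translate([267, 676, 173]) cube([853, 226, 173]);
translate([267, 902, 346]) cube([853, 226, 173]);
translate([267, 1128, 519]) cube([853, 226, 173]);
translate([267, 1354, 692]) cube([853, 226, 173]);
translate([267, 1580, 865]) cube([853, 226, 173]);
translate([267, 1806, 1038]) cube([853, 226, 173]);
translate([267, 2032, 1211]) cube([853, 226, 173]);
translate([267, 2258, 1384]) cube([853, 226, 173]);
translate([267, 2484, 1557]) cube([853, 226, 173]);


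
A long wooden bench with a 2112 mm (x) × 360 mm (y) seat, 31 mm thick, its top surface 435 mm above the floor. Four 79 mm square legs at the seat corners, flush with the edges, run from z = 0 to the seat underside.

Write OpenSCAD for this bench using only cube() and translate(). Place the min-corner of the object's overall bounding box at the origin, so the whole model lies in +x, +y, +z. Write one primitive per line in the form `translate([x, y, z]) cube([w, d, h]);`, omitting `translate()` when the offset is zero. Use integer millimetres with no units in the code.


translate([0, 0, 404]) cube([2112, 360, 31]);
cube([79, 79, 404]);
translate([0, 281, 0]) cube([79, 79, 404]);
translate([2033, 0, 0]) cube([79, 79, 404]);
translate([2033, 281, 0]) cube([79, 79, 404]);


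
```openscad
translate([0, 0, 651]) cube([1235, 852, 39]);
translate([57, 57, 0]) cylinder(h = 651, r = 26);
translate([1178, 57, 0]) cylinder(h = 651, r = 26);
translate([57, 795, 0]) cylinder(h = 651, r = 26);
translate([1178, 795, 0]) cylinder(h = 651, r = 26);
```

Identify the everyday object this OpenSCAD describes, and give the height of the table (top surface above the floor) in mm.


A table. The table height is 690 mm.

A 1235×852×39 slab sits at z = 651 on four Ø52 mm round legs — a table. The top surface is at 651 + 39 = 690 mm.


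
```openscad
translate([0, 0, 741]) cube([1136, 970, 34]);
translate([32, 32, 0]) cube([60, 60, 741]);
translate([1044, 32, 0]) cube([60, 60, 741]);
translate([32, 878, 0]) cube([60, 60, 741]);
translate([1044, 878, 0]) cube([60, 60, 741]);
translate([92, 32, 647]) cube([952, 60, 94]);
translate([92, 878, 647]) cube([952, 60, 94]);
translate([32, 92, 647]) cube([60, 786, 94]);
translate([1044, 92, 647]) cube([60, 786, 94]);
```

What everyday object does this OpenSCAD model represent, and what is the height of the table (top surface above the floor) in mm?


A table. The table height is 775 mm.

A 1136×970×34 slab sits at z = 741 on four 60 mm square posts — a table. The top surface is at 741 + 34 = 775 mm.


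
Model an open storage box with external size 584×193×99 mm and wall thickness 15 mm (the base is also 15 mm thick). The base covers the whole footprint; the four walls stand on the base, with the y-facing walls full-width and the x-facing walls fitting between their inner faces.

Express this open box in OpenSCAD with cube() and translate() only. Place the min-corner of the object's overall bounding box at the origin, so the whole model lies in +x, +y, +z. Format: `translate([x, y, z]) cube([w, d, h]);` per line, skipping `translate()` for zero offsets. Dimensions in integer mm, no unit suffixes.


cube([584, 193, 15]);
translate([0, 0, 15]) cube([584, 15, 84]);
translate([0, 178, 15]) cube([584, 15, 84]);
translate([0, 15, 15]) cube([15, 163, 84]);
translate([569, 15, 15]) cube([15, 163, 84]);


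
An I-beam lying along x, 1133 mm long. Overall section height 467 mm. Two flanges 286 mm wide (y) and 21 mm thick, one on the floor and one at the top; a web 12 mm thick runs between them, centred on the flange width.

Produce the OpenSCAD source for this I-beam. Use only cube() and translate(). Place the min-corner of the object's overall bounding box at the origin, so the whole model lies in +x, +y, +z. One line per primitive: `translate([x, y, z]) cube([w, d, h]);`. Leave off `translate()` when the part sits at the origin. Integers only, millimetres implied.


cube([1133, 286, 21]);
translate([0, 137, 21]) cube([1133, 12, 425]);
translate([0, 0, 446]) cube([1133, 286, 21]);


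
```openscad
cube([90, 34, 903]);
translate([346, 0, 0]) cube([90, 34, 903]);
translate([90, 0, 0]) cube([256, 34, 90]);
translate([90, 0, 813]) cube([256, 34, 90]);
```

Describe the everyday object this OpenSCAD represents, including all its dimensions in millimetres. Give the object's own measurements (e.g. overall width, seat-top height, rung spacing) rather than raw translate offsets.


A rectangular picture frame lying in the x–z plane (depth along y). The opening is 256 mm wide (x) by 723 mm tall (z), surrounded by a border 90 mm wide on all four sides. The frame is 34 mm deep and is made of two full-height vertical stiles with two horizontal rails fitted between them.


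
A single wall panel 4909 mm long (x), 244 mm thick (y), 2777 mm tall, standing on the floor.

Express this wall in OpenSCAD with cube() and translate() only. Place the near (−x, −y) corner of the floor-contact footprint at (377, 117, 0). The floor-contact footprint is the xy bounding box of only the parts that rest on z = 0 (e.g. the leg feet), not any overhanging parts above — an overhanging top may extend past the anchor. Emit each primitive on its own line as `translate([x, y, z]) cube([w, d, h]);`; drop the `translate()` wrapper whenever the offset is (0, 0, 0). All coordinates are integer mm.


translate([377, 117, 0]) cube([4909, 244, 2777]);


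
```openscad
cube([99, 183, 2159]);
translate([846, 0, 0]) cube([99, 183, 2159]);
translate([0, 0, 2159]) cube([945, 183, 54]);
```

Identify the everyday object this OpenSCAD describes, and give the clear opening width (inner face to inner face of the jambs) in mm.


A door frame. The clear opening width is 747 mm.

Two 2159 mm tall posts with a header on top — a door frame. The left jamb is 99 mm wide at x = 0; the right jamb starts at x = 846. The clear opening is 846 − 99 = 747 mm.


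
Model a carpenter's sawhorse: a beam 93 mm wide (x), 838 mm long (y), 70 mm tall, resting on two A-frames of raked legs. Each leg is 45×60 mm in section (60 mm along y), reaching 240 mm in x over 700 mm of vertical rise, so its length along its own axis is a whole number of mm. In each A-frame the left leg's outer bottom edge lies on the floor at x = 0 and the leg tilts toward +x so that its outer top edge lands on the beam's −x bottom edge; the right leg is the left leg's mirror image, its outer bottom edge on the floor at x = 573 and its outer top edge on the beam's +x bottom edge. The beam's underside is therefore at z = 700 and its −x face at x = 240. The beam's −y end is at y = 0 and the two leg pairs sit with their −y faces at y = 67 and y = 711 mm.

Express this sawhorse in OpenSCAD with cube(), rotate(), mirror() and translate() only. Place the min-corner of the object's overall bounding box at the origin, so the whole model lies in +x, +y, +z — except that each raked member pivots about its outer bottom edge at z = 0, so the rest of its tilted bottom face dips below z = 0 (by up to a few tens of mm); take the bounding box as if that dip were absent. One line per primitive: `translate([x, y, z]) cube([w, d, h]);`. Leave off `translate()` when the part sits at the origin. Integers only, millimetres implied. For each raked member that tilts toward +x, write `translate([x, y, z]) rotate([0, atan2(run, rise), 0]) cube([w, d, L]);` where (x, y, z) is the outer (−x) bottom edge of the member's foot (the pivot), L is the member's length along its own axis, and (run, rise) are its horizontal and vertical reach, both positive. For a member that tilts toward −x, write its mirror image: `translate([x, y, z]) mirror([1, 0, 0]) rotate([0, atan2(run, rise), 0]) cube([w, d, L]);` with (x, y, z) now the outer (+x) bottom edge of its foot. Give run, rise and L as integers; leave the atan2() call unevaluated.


translate([240, 0, 700]) cube([93, 838, 70]);
translate([0, 67, 0]) rotate([0, atan2(240, 700), 0]) cube([45, 60, 740]);
translate([573, 67, 0]) mirror([1, 0, 0]) rotate([0, atan2(240, 700), 0]) cube([45, 60, 740]);
translate([0, 711, 0]) rotate([0, atan2(240, 700), 0]) cube([45, 60, 740]);
translate([573, 711, 0]) mirror([1, 0, 0]) rotate([0, atan2(240, 700), 0]) cube([45, 60, 740]);


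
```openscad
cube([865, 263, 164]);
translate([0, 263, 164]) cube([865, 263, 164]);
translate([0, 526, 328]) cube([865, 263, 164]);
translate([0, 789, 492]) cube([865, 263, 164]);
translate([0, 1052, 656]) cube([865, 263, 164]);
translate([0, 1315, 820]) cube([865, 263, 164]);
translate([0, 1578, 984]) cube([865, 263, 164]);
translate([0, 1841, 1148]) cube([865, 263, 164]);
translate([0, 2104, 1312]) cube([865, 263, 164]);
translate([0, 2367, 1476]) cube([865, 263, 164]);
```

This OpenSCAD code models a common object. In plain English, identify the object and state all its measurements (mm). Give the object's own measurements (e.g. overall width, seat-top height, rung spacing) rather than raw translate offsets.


A straight staircase of 10 solid steps. Each step is 865 mm wide (x), 263 mm deep (y, the going) and 164 mm tall (the rise). The first step rests on the floor; each subsequent step sits one going further in +y and one rise higher in +z, directly behind and above the previous step with no overlap.


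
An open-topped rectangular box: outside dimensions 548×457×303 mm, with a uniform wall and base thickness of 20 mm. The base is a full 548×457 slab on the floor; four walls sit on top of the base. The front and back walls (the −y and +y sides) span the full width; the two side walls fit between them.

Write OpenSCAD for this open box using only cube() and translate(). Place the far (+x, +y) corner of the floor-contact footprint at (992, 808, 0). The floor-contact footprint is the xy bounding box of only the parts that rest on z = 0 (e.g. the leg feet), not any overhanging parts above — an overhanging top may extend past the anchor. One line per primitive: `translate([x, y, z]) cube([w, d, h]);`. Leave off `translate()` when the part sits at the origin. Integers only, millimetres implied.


translate([444, 351, 0]) cube([548, 457, 20]);
translate([444, 351, 20]) cube([548, 20, 283]);
translate([444, 788, 20]) cube([548, 20, 283]);
translate([444, 371, 20]) cube([20, 417, 283]);
translate([972, 371, 20]) cube([20, 417, 283]);


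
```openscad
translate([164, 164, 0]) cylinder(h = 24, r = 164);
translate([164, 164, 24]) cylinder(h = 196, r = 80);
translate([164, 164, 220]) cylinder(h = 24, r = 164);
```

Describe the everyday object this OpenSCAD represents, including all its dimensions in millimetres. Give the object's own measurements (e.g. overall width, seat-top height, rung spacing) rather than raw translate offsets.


A spool: two coaxial disc flanges of radius 164 mm and thickness 24 mm, joined by a core cylinder of radius 80 mm and height 196 mm. The lower flange rests on z = 0 and the three cylinders share a vertical axis.


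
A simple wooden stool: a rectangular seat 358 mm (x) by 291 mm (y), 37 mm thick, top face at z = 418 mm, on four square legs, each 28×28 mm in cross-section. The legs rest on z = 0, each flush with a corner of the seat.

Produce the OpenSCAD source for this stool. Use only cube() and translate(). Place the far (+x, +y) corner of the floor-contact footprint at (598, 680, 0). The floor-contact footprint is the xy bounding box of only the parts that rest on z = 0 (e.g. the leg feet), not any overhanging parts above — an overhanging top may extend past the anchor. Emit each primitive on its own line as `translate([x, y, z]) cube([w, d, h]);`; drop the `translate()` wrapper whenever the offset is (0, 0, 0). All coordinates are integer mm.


translate([240, 389, 381]) cube([358, 291, 37]);
translate([240, 389, 0]) cube([28, 28, 381]);
translate([570, 389, 0]) cube([28, 28, 381]);
translate([240, 652, 0]) cube([28, 28, 381]);
translate([570, 652, 0]) cube([28, 28, 381]);


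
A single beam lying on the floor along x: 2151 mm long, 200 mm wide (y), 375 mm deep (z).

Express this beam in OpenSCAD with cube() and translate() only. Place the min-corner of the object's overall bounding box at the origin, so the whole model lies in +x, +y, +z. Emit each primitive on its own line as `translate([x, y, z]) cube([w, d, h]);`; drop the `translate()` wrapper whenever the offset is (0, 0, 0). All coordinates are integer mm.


cube([2151, 200, 375]);


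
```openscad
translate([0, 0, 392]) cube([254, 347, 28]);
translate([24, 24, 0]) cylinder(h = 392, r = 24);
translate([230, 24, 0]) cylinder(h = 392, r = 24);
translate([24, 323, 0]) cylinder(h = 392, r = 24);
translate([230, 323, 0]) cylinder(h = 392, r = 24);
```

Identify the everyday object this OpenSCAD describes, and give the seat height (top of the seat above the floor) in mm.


A stool. The seat height is 420 mm.

A 254×347×28 slab at z = 392 on four corner cylinders — a stool. The seat top is 392 + 28 = 420 mm.


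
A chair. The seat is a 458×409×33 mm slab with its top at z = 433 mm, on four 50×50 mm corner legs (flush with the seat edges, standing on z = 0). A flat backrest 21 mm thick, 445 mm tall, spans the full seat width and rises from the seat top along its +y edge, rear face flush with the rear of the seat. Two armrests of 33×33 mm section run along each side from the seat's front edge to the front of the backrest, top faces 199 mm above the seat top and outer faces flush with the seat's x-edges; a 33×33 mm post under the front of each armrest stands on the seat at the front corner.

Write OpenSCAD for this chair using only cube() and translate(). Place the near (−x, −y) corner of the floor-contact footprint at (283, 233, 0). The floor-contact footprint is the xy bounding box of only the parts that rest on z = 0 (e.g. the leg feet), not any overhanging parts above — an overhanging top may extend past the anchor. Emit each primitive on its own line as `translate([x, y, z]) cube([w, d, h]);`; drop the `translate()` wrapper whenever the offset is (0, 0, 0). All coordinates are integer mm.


// leg_h = 433 - 33 = 400
// arm post h = 199 - 33 = 166
translate([283, 233, 400]) cube([458, 409, 33]);
translate([283, 233, 0]) cube([50, 50, 400]);
translate([691, 233, 0]) cube([50, 50, 400]);
translate([283, 592, 0]) cube([50, 50, 400]);
translate([691, 592, 0]) cube([50, 50, 400]);
translate([283, 621, 433]) cube([458, 21, 445]);
translate([283, 233, 599]) cube([33, 388, 33]);
translate([708, 233, 599]) cube([33, 388, 33]);
translate([283, 233, 433]) cube([33, 33, 166]);
translate([708, 233, 433]) cube([33, 33, 166]);
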